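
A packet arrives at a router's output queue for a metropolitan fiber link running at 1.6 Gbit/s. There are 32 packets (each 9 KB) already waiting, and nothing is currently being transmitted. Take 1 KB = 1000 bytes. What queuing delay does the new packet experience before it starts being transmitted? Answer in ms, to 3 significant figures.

1.44 ms

Each queued packet: L/R = 72000/1600000000 = 0.045 ms.
32 queued → 1.44 ms.
Queuing delay = 1.44 ms.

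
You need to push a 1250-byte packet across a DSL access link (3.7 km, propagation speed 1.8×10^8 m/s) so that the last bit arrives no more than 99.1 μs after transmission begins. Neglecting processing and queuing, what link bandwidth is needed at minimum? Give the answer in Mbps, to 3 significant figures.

L = 10000 bits.
Propagation delay = 3700 / 180000000 = 20.5556 μs.
Transmission budget = 99.1 − 20.5556 = 78.5444 μs.
R ≥ L / t_tx = 10000 bits / 7.85444e-05 s = 127 Mbps.

127 Mbps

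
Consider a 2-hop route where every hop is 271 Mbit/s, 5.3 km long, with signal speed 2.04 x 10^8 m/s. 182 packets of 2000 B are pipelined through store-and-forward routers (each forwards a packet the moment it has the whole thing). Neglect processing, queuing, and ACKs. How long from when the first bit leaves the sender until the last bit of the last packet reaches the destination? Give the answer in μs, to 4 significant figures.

10860 μs

Per-hop transmission t_tx = L/R = 16000/271000000 = 59.0406 μs.
Per-hop propagation t_prop = 5300/204000000 = 25.9804 μs.
Pipeline fill: first packet needs 2·t_tx to clear all hops; remaining 181 packets each add one t_tx.
Total = (2+182-1)·t_tx + 2·t_prop = 183·59.0406 + 2·25.9804 = 10860 μs.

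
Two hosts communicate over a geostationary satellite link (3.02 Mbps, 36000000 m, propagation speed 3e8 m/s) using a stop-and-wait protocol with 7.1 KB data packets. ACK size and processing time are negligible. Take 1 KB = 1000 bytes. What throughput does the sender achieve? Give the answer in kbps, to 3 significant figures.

219 kbps

t_tx = L/R = 56800/3020000 = 0.0188079 s.
t_prop = 36000000/300000000 = 0.12 s; RTT = 0.24 s.
Cycle = t_tx + RTT = 0.258808 s.
Throughput = L / cycle = 56800 / 0.258808 = 219 kbps.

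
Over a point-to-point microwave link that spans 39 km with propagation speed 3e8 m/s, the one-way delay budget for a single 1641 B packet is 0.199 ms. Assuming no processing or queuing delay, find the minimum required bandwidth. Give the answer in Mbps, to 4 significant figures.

190.3 Mbps

L = 13128 bits.
Propagation delay = 39000 / 300000000 = 0.13 ms.
Transmission budget = 0.199 − 0.13 = 0.069 ms.
R ≥ L / t_tx = 13128 bits / 6.9e-05 s = 190.3 Mbps.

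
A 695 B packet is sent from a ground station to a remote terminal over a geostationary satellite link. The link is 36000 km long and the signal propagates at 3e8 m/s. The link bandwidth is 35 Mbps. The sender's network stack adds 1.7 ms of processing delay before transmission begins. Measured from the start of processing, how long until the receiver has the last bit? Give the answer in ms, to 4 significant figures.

L = 695 × 8 = 5560 bits.
Transmission delay = L/R = 5560 / 35000000 = 0.158857 ms.
Propagation delay = d/s = 36000000 m / 300000000 m/s = 120 ms.
Plus processing delay 1.7 ms = 1.7 ms.
Total = 121.9 ms.

121.9 ms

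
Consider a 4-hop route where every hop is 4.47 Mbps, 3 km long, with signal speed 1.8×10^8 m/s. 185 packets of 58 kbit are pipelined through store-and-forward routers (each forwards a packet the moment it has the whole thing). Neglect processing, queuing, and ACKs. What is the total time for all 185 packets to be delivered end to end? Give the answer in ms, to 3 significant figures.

2440 ms

Per-hop transmission t_tx = L/R = 58000/4470000 = 12.9754 ms.
Per-hop propagation t_prop = 3000/180000000 = 0.0166667 ms.
Pipeline fill: first packet needs 4·t_tx to clear all hops; remaining 184 packets each add one t_tx.
Total = (4+185-1)·t_tx + 4·t_prop = 188·12.9754 + 4·0.0166667 = 2440 ms.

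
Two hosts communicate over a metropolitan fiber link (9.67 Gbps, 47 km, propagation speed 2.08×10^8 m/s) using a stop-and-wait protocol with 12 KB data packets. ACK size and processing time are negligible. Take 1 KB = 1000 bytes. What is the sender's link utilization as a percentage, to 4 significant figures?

t_tx = L/R = 96000/9670000000 = 9.92761e-06 s.
t_prop = 47000/208000000 = 0.000225962 s; RTT = 0.000451923 s.
Cycle = t_tx + RTT = 0.000461851 s.
Utilization = t_tx / cycle = 9.92761e-06/0.000461851 = 2.150 %.

2.150 %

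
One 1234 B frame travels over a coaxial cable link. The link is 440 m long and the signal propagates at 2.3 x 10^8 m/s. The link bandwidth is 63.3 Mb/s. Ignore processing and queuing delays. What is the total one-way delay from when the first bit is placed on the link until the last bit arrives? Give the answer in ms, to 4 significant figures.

0.1579 ms

L = 1234 × 8 = 9872 bits.
Transmission delay = L/R = 9872 / 63300000 = 0.155956 ms.
Propagation delay = d/s = 440 m / 2.3e+08 m/s = 0.00191304 ms.
Total = 0.1579 ms.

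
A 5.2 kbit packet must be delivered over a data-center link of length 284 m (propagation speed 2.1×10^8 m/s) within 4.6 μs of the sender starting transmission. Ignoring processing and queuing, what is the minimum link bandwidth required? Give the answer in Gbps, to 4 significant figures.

1.601 Gbps

Propagation delay = 284 / 210000000 = 1.35238 μs.
Transmission budget = 4.6 − 1.35238 = 3.24762 μs.
R ≥ L / t_tx = 5200 bits / 3.24762e-06 s = 1.601 Gbps.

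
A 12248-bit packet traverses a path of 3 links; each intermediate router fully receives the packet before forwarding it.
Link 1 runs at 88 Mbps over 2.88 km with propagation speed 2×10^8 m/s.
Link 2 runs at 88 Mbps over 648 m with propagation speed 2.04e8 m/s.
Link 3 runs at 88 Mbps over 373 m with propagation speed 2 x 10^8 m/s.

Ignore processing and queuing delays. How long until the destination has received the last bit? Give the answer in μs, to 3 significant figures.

437 μs

Transmission delay per hop = L/R = 12248/88000000 = 139.182 μs; 3 hops → 417.545 μs.
Propagation delays (d/s per hop): 14.4, 3.17647, 1.865 μs; sum = 19.4415 μs.
End-to-end = 437 μs.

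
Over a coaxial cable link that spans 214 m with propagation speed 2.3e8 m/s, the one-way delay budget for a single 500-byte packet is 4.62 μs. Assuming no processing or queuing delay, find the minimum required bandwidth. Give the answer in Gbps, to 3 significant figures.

L = 4000 bits.
Propagation delay = 214 / 2.3e+08 = 0.930435 μs.
Transmission budget = 4.62 − 0.930435 = 3.68957 μs.
R ≥ L / t_tx = 4000 bits / 3.68957e-06 s = 1.08 Gbps.

1.08 Gbps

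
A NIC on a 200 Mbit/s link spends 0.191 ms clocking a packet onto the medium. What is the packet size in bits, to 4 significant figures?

38200 bits

L = R × t_tx = 200000000 b/s × 0.000191 s = 38200 bits.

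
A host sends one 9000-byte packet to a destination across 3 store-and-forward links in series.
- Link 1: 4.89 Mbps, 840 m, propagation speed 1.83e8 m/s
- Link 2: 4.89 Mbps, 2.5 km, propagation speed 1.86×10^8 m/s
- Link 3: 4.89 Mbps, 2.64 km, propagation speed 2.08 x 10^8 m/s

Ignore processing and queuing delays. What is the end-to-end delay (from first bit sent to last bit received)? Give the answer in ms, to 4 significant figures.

L = 9000 × 8 = 72000 bits.
Transmission delay per hop = L/R = 72000/4890000 = 14.7239 ms; 3 hops → 44.1718 ms.
Propagation delays (d/s per hop): 0.00459016, 0.0134409, 0.0126923 ms; sum = 0.0307233 ms.
End-to-end = 44.20 ms.

44.20 ms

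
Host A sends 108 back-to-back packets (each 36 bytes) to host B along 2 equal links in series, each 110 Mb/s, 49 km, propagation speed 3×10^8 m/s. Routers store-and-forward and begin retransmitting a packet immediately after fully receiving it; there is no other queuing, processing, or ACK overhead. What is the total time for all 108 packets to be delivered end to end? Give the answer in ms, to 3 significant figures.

Per-hop transmission t_tx = L/R = 288/110000000 = 0.00261818 ms.
Per-hop propagation t_prop = 49000/300000000 = 0.163333 ms.
Pipeline fill: first packet needs 2·t_tx to clear all hops; remaining 107 packets each add one t_tx.
Total = (2+108-1)·t_tx + 2·t_prop = 109·0.00261818 + 2·0.163333 = 0.612 ms.

0.612 ms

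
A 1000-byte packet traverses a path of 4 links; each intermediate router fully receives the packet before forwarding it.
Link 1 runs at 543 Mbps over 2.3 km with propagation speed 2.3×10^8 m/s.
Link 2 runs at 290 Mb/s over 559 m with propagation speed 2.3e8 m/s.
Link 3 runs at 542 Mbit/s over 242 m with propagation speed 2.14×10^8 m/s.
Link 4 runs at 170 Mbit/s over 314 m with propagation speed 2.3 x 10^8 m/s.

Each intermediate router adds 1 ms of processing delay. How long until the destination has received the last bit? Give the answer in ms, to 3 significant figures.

3.12 ms

L = 1000 × 8 = 8000 bits.
Transmission delays (L/R per hop): 0.014733, 0.0275862, 0.0147601, 0.0470588 ms; sum = 0.104138 ms.
Propagation delays (d/s per hop): 0.01, 0.00243043, 0.00113084, 0.00136522 ms; sum = 0.0149265 ms.
Processing at 3 router(s): 3 × 1 ms = 3 ms.
End-to-end = 3.12 ms.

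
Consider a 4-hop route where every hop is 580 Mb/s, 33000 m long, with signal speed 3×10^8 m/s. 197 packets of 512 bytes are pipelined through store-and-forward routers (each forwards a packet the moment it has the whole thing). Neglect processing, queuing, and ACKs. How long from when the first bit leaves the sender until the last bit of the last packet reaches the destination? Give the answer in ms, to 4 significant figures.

Per-hop transmission t_tx = L/R = 4096/580000000 = 0.00706207 ms.
Per-hop propagation t_prop = 33000/300000000 = 0.11 ms.
Pipeline fill: first packet needs 4·t_tx to clear all hops; remaining 196 packets each add one t_tx.
Total = (4+197-1)·t_tx + 4·t_prop = 200·0.00706207 + 4·0.11 = 1.852 ms.

1.852 ms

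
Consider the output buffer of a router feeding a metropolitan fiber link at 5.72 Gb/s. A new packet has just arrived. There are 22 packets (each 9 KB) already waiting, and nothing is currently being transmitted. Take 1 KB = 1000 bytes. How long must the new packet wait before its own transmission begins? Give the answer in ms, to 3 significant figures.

Each queued packet: L/R = 72000/5720000000 = 0.0125874 ms.
22 queued → 0.276923 ms.
Queuing delay = 0.277 ms.

0.277 ms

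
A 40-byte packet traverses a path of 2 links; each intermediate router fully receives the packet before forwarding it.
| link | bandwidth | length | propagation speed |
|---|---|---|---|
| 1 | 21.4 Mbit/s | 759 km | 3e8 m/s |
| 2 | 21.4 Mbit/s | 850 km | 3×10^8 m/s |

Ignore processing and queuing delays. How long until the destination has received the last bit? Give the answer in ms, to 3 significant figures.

5.39 ms

L = 40 × 8 = 320 bits.
Transmission delay per hop = L/R = 320/21400000 = 0.0149533 ms; 2 hops → 0.0299065 ms.
Propagation delays (d/s per hop): 2.53, 2.83333 ms; sum = 5.36333 ms.
End-to-end = 5.39 ms.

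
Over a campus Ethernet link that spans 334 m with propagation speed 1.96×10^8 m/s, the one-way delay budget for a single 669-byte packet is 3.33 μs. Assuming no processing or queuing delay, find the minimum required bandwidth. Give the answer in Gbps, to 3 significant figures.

3.29 Gbps

L = 5352 bits.
Propagation delay = 334 / 196000000 = 1.70408 μs.
Transmission budget = 3.33 − 1.70408 = 1.62592 μs.
R ≥ L / t_tx = 5352 bits / 1.62592e-06 s = 3.29 Gbps.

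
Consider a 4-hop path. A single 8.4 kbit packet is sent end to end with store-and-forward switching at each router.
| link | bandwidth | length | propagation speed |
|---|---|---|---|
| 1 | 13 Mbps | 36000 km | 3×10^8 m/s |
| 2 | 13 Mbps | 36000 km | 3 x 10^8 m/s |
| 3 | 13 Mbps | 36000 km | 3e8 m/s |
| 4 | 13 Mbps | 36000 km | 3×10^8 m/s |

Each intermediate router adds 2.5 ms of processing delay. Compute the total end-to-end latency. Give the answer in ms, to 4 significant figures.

L = 8400 bits.
Transmission delay per hop = L/R = 8400/13000000 = 0.646154 ms; 4 hops → 2.58462 ms.
Propagation delays (d/s per hop): 120, 120, 120, 120 ms; sum = 480 ms.
Processing at 3 router(s): 3 × 2.5 ms = 7.5 ms.
End-to-end = 490.1 ms.

490.1 ms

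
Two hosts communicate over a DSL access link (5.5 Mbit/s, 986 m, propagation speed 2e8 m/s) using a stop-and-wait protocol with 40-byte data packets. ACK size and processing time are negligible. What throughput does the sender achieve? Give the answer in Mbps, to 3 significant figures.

t_tx = L/R = 320/5500000 = 5.81818e-05 s.
t_prop = 986/200000000 = 4.93e-06 s; RTT = 9.86e-06 s.
Cycle = t_tx + RTT = 6.80418e-05 s.
Throughput = L / cycle = 320 / 6.80418e-05 = 4.70 Mbps.

4.70 Mbps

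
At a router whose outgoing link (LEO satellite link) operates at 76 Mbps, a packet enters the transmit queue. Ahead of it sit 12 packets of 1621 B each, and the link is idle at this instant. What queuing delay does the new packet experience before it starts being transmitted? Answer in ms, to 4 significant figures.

Each queued packet: L/R = 12968/76000000 = 0.170632 ms.
12 queued → 2.04758 ms.
Queuing delay = 2.048 ms.

2.048 ms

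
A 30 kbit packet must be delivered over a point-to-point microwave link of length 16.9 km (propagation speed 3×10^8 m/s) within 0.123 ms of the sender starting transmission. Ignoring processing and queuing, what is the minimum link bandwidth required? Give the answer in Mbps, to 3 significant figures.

Propagation delay = 16900 / 300000000 = 0.0563333 ms.
Transmission budget = 0.123 − 0.0563333 = 0.0666667 ms.
R ≥ L / t_tx = 30000 bits / 6.66667e-05 s = 450 Mbps.

450 Mbps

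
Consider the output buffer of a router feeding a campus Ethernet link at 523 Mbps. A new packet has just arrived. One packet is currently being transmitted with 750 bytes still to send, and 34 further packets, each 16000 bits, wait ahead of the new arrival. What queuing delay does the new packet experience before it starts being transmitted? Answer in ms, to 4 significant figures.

1.052 ms

Each queued packet: L/R = 16000/523000000 = 0.0305927 ms.
34 queued → 1.04015 ms.
Plus remaining 6000 bits of current packet: 0.0114723 ms.
Queuing delay = 1.052 ms.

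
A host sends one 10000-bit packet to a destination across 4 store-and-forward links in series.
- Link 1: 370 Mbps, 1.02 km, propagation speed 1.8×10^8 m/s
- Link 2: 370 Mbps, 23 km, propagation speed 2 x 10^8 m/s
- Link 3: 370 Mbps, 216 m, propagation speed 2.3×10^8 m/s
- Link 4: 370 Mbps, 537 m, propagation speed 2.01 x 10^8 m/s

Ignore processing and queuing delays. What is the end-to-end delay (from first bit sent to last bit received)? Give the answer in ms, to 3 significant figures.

0.232 ms

Transmission delay per hop = L/R = 10000/370000000 = 0.027027 ms; 4 hops → 0.108108 ms.
Propagation delays (d/s per hop): 0.00566667, 0.115, 0.00093913, 0.00267164 ms; sum = 0.124277 ms.
End-to-end = 0.232 ms.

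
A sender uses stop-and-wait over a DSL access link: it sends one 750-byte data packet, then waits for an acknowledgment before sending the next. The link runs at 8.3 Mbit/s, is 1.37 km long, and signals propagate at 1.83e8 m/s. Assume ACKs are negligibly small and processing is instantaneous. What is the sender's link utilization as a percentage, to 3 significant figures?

t_tx = L/R = 6000/8.3e+06 = 0.000722892 s.
t_prop = 1370/183000000 = 7.48634e-06 s; RTT = 1.49727e-05 s.
Cycle = t_tx + RTT = 0.000737864 s.
Utilization = t_tx / cycle = 0.000722892/0.000737864 = 98.0 %.

98.0 %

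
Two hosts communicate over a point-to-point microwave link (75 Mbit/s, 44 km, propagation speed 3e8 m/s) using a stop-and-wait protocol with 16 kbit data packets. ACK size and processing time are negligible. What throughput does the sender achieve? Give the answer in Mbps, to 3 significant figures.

t_tx = L/R = 16000/75000000 = 0.000213333 s.
t_prop = 44000/300000000 = 0.000146667 s; RTT = 0.000293333 s.
Cycle = t_tx + RTT = 0.000506667 s.
Throughput = L / cycle = 16000 / 0.000506667 = 31.6 Mbps.

31.6 Mbps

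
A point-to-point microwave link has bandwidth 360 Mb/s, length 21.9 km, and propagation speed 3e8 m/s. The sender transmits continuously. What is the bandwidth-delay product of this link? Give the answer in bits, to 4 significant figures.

26280 bits

Propagation delay = 21900 / 300000000 = 7.3e-05 s.
BDP = R × t_prop = 360000000 × 7.3e-05 = 26280 bits.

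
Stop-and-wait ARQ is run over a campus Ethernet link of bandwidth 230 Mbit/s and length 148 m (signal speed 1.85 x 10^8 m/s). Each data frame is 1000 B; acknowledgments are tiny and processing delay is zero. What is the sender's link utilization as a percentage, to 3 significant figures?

95.6 %

t_tx = L/R = 8000/230000000 = 3.47826e-05 s.
t_prop = 148/185000000 = 8e-07 s; RTT = 1.6e-06 s.
Cycle = t_tx + RTT = 3.63826e-05 s.
Utilization = t_tx / cycle = 3.47826e-05/3.63826e-05 = 95.6 %.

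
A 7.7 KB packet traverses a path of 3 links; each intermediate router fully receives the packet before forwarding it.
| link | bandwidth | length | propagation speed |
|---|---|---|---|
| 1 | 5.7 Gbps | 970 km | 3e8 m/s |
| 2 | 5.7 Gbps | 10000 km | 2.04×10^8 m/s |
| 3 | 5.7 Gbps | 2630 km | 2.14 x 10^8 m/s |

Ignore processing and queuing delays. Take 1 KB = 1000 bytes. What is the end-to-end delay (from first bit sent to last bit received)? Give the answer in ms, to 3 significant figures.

64.6 ms

L = 61600 bits.
Transmission delay per hop = L/R = 61600/5700000000 = 0.010807 ms; 3 hops → 0.0324211 ms.
Propagation delays (d/s per hop): 3.23333, 49.0196, 12.2897 ms; sum = 64.5427 ms.
End-to-end = 64.6 ms.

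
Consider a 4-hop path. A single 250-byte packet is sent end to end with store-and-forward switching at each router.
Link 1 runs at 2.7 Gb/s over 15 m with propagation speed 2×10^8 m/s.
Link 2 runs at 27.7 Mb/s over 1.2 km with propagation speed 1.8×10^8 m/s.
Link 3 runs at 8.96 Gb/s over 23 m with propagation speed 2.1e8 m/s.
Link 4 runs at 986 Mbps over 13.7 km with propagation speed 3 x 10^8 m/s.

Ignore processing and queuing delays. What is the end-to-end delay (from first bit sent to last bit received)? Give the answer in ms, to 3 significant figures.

0.128 ms

L = 250 × 8 = 2000 bits.
Transmission delays (L/R per hop): 0.000740741, 0.0722022, 0.000223214, 0.0020284 ms; sum = 0.0751945 ms.
Propagation delays (d/s per hop): 7.5e-05, 0.00666667, 0.000109524, 0.0456667 ms; sum = 0.0525179 ms.
End-to-end = 0.128 ms.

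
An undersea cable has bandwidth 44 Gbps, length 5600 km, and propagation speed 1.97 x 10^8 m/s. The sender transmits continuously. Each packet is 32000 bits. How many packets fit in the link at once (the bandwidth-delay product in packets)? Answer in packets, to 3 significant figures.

39100 packets

Propagation delay = 5600000 / 197000000 = 0.0284264 s.
BDP = R × t_prop = 44000000000 × 0.0284264 = 1250760000 bits.
In packets of 32000 bits: 39100 packets.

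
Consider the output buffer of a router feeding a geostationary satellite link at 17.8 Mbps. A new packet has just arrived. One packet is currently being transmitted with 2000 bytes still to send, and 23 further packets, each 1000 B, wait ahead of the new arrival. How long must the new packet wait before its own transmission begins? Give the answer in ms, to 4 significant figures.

11.24 ms

Each queued packet: L/R = 8000/17800000 = 0.449438 ms.
23 queued → 10.3371 ms.
Plus remaining 16000 bits of current packet: 0.898876 ms.
Queuing delay = 11.24 ms.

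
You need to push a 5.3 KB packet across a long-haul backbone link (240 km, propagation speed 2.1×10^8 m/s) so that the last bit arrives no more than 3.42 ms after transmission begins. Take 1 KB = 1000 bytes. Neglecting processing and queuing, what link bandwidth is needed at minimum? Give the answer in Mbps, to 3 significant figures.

L = 42400 bits.
Propagation delay = 240000 / 210000000 = 1.14286 ms.
Transmission budget = 3.42 − 1.14286 = 2.27714 ms.
R ≥ L / t_tx = 42400 bits / 0.00227714 s = 18.6 Mbps.

18.6 Mbps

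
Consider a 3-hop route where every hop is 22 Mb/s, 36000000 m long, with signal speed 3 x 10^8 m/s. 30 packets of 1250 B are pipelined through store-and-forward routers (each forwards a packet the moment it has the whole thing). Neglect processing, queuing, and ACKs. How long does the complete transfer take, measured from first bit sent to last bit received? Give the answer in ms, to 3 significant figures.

Per-hop transmission t_tx = L/R = 10000/22000000 = 0.454545 ms.
Per-hop propagation t_prop = 36000000/300000000 = 120 ms.
Pipeline fill: first packet needs 3·t_tx to clear all hops; remaining 29 packets each add one t_tx.
Total = (3+30-1)·t_tx + 3·t_prop = 32·0.454545 + 3·120 = 375 ms.

375 ms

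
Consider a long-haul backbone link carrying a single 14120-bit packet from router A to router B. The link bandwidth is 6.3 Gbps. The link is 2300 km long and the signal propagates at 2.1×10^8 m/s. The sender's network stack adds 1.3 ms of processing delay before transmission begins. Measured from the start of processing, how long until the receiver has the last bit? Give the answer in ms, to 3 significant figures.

Transmission delay = L/R = 14120 / 6300000000 = 0.00224127 ms.
Propagation delay = d/s = 2300000 m / 210000000 m/s = 10.9524 ms.
Plus processing delay 1.3 ms = 1.3 ms.
Total = 12.3 ms.

12.3 ms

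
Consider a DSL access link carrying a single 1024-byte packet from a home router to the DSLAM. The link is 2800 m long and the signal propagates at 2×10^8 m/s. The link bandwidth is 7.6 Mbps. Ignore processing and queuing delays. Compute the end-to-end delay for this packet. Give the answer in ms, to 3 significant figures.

L = 1024 × 8 = 8192 bits.
Transmission delay = L/R = 8192 / 7600000 = 1.07789 ms.
Propagation delay = d/s = 2800 m / 200000000 m/s = 0.014 ms.
Total = 1.09 ms.

1.09 ms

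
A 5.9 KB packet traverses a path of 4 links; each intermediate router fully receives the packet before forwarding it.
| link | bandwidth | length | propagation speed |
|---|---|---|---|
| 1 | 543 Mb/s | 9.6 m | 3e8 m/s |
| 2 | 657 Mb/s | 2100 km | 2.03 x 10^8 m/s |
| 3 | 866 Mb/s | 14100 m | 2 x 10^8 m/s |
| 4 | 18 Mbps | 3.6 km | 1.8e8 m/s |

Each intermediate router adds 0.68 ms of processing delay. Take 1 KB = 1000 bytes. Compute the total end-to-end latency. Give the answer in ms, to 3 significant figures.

L = 47200 bits.
Transmission delays (L/R per hop): 0.0869245, 0.0718417, 0.0545035, 2.62222 ms; sum = 2.83549 ms.
Propagation delays (d/s per hop): 3.2e-05, 10.3448, 0.0705, 0.02 ms; sum = 10.4354 ms.
Processing at 3 router(s): 3 × 0.68 ms = 2.04 ms.
End-to-end = 15.3 ms.

15.3 ms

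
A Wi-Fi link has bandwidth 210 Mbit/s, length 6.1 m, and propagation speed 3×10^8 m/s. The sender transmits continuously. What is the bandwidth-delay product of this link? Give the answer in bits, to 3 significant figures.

4.27 bits

Propagation delay = 6.1 / 300000000 = 2.03333e-08 s.
BDP = R × t_prop = 210000000 × 2.03333e-08 = 4.27 bits.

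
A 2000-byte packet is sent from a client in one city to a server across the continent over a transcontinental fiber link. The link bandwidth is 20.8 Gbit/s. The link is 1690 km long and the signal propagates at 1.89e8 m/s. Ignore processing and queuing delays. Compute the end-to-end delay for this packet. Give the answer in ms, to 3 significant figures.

L = 2000 × 8 = 16000 bits.
Transmission delay = L/R = 16000 / 20800000000 = 0.000769231 ms.
Propagation delay = d/s = 1690000 m / 189000000 m/s = 8.9418 ms.
Total = 8.94 ms.

8.94 ms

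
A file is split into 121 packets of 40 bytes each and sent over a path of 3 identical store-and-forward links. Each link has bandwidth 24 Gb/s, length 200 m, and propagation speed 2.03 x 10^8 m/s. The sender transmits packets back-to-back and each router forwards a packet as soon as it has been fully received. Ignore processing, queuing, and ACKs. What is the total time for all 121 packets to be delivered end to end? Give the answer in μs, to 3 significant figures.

4.60 μs

Per-hop transmission t_tx = L/R = 320/24000000000 = 0.0133333 μs.
Per-hop propagation t_prop = 200/2.03e+08 = 0.985222 μs.
Pipeline fill: first packet needs 3·t_tx to clear all hops; remaining 120 packets each add one t_tx.
Total = (3+121-1)·t_tx + 3·t_prop = 123·0.0133333 + 3·0.985222 = 4.60 μs.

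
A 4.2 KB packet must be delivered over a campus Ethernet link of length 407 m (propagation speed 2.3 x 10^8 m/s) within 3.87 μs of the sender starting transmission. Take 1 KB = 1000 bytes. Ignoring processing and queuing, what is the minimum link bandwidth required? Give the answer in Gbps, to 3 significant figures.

L = 33600 bits.
Propagation delay = 407 / 2.3e+08 = 1.76957 μs.
Transmission budget = 3.87 − 1.76957 = 2.10043 μs.
R ≥ L / t_tx = 33600 bits / 2.10043e-06 s = 16.0 Gbps.

16.0 Gbps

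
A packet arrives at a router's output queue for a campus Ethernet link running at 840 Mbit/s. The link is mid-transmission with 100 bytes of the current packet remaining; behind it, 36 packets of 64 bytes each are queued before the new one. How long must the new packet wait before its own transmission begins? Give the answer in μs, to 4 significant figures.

22.90 μs

Each queued packet: L/R = 512/840000000 = 0.609524 μs.
36 queued → 21.9429 μs.
Plus remaining 800 bits of current packet: 0.952381 μs.
Queuing delay = 22.90 μs.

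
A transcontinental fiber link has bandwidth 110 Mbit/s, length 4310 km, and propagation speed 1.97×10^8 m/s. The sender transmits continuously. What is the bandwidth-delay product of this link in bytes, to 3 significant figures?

301000 bytes

Propagation delay = 4310000 / 197000000 = 0.0218782 s.
BDP = R × t_prop = 110000000 × 0.0218782 = 2406600 bits.
In bytes: 2406600/8 = 301000 bytes.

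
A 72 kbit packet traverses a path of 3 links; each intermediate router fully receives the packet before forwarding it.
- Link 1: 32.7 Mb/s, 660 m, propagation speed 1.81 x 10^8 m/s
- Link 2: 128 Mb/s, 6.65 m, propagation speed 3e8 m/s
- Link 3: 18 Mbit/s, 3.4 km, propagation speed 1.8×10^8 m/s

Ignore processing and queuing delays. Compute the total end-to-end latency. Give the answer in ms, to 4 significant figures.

L = 72000 bits.
Transmission delays (L/R per hop): 2.20183, 0.5625, 4 ms; sum = 6.76433 ms.
Propagation delays (d/s per hop): 0.00364641, 2.21667e-05, 0.0188889 ms; sum = 0.0225575 ms.
End-to-end = 6.787 ms.

6.787 ms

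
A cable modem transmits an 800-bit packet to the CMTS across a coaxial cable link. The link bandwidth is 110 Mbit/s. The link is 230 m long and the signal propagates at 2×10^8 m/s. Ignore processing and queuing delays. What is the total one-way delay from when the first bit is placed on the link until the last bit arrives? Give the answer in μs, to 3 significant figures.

Transmission delay = L/R = 800 / 110000000 = 7.27273 μs.
Propagation delay = d/s = 230 m / 200000000 m/s = 1.15 μs.
Total = 8.42 μs.

8.42 μs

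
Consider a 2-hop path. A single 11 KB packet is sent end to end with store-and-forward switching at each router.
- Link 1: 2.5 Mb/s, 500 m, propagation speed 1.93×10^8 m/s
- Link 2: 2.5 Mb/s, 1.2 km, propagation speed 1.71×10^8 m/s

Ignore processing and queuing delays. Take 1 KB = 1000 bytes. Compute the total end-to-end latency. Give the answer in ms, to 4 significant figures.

L = 88000 bits.
Transmission delay per hop = L/R = 88000/2500000 = 35.2 ms; 2 hops → 70.4 ms.
Propagation delays (d/s per hop): 0.00259067, 0.00701754 ms; sum = 0.00960822 ms.
End-to-end = 70.41 ms.

70.41 ms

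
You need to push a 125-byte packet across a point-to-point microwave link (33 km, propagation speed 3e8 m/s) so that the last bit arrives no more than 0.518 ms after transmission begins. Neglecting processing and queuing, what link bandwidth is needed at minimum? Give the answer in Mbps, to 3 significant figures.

L = 1000 bits.
Propagation delay = 33000 / 300000000 = 0.11 ms.
Transmission budget = 0.518 − 0.11 = 0.408 ms.
R ≥ L / t_tx = 1000 bits / 0.000408 s = 2.45 Mbps.

2.45 Mbps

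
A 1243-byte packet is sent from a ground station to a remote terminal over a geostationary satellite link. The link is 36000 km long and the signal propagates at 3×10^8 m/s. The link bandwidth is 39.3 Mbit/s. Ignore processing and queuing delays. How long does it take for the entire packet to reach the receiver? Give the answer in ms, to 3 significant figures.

120 ms

L = 1243 × 8 = 9944 bits.
Transmission delay = L/R = 9944 / 39300000 = 0.253028 ms.
Propagation delay = d/s = 36000000 m / 300000000 m/s = 120 ms.
Total = 120 ms.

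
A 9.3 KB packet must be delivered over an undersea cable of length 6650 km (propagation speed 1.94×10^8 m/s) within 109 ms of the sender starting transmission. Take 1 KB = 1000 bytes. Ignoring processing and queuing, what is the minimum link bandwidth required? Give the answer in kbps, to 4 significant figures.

995.7 kbps

L = 74400 bits.
Propagation delay = 6650000 / 194000000 = 34.2784 ms.
Transmission budget = 109 − 34.2784 = 74.7216 ms.
R ≥ L / t_tx = 74400 bits / 0.0747216 s = 995.7 kbps.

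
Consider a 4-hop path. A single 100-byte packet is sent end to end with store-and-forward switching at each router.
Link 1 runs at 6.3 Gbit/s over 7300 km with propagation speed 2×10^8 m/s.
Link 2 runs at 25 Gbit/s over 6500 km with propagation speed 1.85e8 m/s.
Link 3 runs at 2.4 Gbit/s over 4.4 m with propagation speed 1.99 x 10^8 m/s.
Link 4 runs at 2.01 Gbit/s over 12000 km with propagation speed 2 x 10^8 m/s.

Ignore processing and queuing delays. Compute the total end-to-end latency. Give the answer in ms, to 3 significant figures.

L = 100 × 8 = 800 bits.
Transmission delays (L/R per hop): 0.000126984, 3.2e-05, 0.000333333, 0.00039801 ms; sum = 0.000890327 ms.
Propagation delays (d/s per hop): 36.5, 35.1351, 2.21106e-05, 60 ms; sum = 131.635 ms.
End-to-end = 132 ms.

132 ms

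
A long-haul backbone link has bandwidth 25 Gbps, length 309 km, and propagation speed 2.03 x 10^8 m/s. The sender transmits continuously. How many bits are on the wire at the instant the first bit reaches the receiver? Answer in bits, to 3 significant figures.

Propagation delay = 309000 / 2.03e+08 = 0.00152217 s.
BDP = R × t_prop = 25000000000 × 0.00152217 = 38054200 bits.

38100000 bits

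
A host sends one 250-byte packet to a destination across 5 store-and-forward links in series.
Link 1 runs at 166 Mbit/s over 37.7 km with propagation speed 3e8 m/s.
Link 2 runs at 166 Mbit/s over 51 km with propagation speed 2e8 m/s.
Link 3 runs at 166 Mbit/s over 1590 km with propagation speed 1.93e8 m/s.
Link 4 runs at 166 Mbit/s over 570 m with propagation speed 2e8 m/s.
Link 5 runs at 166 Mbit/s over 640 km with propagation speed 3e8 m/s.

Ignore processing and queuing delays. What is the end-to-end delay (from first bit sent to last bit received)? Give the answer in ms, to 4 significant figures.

L = 250 × 8 = 2000 bits.
Transmission delay per hop = L/R = 2000/166000000 = 0.0120482 ms; 5 hops → 0.060241 ms.
Propagation delays (d/s per hop): 0.125667, 0.255, 8.23834, 0.00285, 2.13333 ms; sum = 10.7552 ms.
End-to-end = 10.82 ms.

10.82 ms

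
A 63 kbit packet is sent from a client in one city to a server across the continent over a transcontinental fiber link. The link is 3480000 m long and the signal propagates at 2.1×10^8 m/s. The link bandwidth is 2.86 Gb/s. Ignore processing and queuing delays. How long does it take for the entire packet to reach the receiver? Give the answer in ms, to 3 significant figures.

L = 63000 bits.
Transmission delay = L/R = 63000 / 2860000000 = 0.022028 ms.
Propagation delay = d/s = 3480000 m / 210000000 m/s = 16.5714 ms.
Total = 16.6 ms.

16.6 ms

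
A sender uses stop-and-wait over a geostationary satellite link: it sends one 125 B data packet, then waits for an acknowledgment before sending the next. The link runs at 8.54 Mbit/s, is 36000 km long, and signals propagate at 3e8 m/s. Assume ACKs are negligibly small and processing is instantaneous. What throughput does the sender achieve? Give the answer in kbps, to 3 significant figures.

4.16 kbps

t_tx = L/R = 1000/8540000 = 0.000117096 s.
t_prop = 36000000/300000000 = 0.12 s; RTT = 0.24 s.
Cycle = t_tx + RTT = 0.240117 s.
Throughput = L / cycle = 1000 / 0.240117 = 4.16 kbps.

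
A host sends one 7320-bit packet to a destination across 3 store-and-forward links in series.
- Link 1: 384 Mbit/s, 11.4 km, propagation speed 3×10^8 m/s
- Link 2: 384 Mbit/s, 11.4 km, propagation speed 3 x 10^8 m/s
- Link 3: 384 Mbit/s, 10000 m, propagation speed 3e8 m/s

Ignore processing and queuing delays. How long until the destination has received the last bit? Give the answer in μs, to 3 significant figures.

Transmission delay per hop = L/R = 7320/384000000 = 19.0625 μs; 3 hops → 57.1875 μs.
Propagation delays (d/s per hop): 38, 38, 33.3333 μs; sum = 109.333 μs.
End-to-end = 167 μs.

167 μs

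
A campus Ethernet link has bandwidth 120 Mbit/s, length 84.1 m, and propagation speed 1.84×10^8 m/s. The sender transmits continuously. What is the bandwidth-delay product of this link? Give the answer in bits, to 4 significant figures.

Propagation delay = 84.1 / 184000000 = 4.57065e-07 s.
BDP = R × t_prop = 120000000 × 4.57065e-07 = 54.8478 bits.

54.85 bits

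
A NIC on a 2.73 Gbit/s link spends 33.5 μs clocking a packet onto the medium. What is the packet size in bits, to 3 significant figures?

L = R × t_tx = 2730000000 b/s × 3.35e-05 s = 91455 bits.

91500 bits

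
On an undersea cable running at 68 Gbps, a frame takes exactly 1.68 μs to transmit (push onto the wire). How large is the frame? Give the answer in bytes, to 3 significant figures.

14300 bytes

L = R × t_tx = 68000000000 b/s × 1.68e-06 s = 114240 bits.
In bytes: 114240 / 8 = 14300 bytes.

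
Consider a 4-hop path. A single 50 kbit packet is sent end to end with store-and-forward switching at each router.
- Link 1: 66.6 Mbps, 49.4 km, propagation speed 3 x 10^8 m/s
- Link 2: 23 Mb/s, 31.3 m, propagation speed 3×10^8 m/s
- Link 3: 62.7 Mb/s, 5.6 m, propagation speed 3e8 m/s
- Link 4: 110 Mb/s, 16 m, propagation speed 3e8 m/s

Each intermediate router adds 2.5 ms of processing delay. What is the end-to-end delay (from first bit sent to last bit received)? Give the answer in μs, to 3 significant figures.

11800 μs

L = 50000 bits.
Transmission delays (L/R per hop): 750.751, 2173.91, 797.448, 454.545 μs; sum = 4176.66 μs.
Propagation delays (d/s per hop): 164.667, 0.104333, 0.0186667, 0.0533333 μs; sum = 164.843 μs.
Processing at 3 router(s): 3 × 2.5 ms = 7500 μs.
End-to-end = 11800 μs.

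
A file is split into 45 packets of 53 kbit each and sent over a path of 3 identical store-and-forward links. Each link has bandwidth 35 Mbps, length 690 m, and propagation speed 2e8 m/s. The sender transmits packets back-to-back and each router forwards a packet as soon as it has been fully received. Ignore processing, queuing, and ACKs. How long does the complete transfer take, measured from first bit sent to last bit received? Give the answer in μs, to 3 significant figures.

Per-hop transmission t_tx = L/R = 53000/35000000 = 1514.29 μs.
Per-hop propagation t_prop = 690/200000000 = 3.45 μs.
Pipeline fill: first packet needs 3·t_tx to clear all hops; remaining 44 packets each add one t_tx.
Total = (3+45-1)·t_tx + 3·t_prop = 47·1514.29 + 3·3.45 = 71200 μs.

71200 μs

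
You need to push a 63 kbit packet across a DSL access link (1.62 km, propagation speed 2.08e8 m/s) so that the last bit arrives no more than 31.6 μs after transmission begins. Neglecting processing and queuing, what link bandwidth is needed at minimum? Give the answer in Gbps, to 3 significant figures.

Propagation delay = 1620 / 208000000 = 7.78846 μs.
Transmission budget = 31.6 − 7.78846 = 23.8115 μs.
R ≥ L / t_tx = 63000 bits / 2.38115e-05 s = 2.65 Gbps.

2.65 Gbps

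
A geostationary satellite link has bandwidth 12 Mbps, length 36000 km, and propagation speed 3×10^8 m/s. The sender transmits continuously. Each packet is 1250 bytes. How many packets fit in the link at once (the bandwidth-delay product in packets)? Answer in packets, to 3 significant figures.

144 packets

Propagation delay = 36000000 / 300000000 = 0.12 s.
BDP = R × t_prop = 12000000 × 0.12 = 1440000 bits.
In packets of 10000 bits: 144 packets.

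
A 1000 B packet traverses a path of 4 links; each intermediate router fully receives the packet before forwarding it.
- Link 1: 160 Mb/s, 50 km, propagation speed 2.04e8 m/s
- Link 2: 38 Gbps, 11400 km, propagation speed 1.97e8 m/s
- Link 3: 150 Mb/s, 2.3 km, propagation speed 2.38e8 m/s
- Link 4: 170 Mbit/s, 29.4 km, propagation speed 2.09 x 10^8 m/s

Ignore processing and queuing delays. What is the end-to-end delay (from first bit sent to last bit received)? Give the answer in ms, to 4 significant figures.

58.41 ms

L = 1000 × 8 = 8000 bits.
Transmission delays (L/R per hop): 0.05, 0.000210526, 0.0533333, 0.0470588 ms; sum = 0.150603 ms.
Propagation delays (d/s per hop): 0.245098, 57.868, 0.00966387, 0.14067 ms; sum = 58.2635 ms.
End-to-end = 58.41 ms.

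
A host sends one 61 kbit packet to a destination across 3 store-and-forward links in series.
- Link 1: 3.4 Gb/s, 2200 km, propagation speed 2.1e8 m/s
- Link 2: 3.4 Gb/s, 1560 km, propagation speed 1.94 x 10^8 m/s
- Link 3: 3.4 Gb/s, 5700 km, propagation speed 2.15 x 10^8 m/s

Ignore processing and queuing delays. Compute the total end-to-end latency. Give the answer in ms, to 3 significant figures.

L = 61000 bits.
Transmission delay per hop = L/R = 61000/3400000000 = 0.0179412 ms; 3 hops → 0.0538235 ms.
Propagation delays (d/s per hop): 10.4762, 8.04124, 26.5116 ms; sum = 45.0291 ms.
End-to-end = 45.1 ms.

45.1 ms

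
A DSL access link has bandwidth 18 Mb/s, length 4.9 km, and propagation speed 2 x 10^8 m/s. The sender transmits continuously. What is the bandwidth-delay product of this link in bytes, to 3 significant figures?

55.1 bytes

Propagation delay = 4900 / 200000000 = 2.45e-05 s.
BDP = R × t_prop = 18000000 × 2.45e-05 = 441 bits.
In bytes: 441/8 = 55.1 bytes.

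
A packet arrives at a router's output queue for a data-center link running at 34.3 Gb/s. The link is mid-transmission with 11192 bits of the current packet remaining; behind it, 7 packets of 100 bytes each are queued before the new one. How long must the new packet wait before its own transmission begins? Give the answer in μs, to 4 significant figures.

Each queued packet: L/R = 800/3.43e+10 = 0.0233236 μs.
7 queued → 0.163265 μs.
Plus remaining 11192 bits of current packet: 0.326297 μs.
Queuing delay = 0.4896 μs.

0.4896 μs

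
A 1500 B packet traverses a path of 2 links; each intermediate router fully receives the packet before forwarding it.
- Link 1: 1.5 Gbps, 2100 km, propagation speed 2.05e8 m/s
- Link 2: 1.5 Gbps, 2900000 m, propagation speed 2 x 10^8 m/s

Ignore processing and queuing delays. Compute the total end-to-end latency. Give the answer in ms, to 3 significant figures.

L = 1500 × 8 = 12000 bits.
Transmission delay per hop = L/R = 12000/1500000000 = 0.008 ms; 2 hops → 0.016 ms.
Propagation delays (d/s per hop): 10.2439, 14.5 ms; sum = 24.7439 ms.
End-to-end = 24.8 ms.

24.8 ms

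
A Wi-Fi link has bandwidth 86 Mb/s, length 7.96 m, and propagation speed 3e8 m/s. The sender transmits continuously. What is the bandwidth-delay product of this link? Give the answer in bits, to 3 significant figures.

2.28 bits

Propagation delay = 7.96 / 300000000 = 2.65333e-08 s.
BDP = R × t_prop = 86000000 × 2.65333e-08 = 2.28187 bits.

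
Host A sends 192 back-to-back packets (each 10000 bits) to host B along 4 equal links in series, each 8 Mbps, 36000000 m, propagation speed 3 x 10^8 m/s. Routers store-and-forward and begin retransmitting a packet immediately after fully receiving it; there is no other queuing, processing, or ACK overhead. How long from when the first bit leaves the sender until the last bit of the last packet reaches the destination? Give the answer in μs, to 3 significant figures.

Per-hop transmission t_tx = L/R = 10000/8000000 = 1250 μs.
Per-hop propagation t_prop = 36000000/300000000 = 120000 μs.
Pipeline fill: first packet needs 4·t_tx to clear all hops; remaining 191 packets each add one t_tx.
Total = (4+192-1)·t_tx + 4·t_prop = 195·1250 + 4·120000 = 724000 μs.

724000 μs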